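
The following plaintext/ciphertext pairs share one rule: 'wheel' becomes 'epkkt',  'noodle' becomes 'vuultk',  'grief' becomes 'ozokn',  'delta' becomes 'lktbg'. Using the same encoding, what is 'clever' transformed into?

Vowels shift forward by 6 and consonants shift forward by 8.
For clever: c(cons)+8=k, l(cons)+8=t, e(vowel)+6=k, v(cons)+8=d, e(vowel)+6=k, r(cons)+8=z.

ktkdkz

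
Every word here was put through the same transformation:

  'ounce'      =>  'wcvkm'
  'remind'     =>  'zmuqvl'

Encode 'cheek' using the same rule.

Compare letters: o→w is +8, u→c is +8, n→v is +8 — a constant shift. It's a constant shift of +8 (ROT8).
On cheek: c+8=k, h+8=p, e+8=m, e+8=m, k+8=s.

kpmms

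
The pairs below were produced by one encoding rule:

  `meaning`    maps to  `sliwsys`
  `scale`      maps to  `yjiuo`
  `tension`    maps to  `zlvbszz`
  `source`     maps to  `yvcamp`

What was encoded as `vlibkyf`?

In meaning: m→s is +6, e→l is +7, a→i is +8, n→w is +9 — the shift increases by 1 each position. The shift increases by 1 at each position, starting from +6: 6, 7, 8, ….
Reversing it on vlibkyf: v−6=p, l−7=e, i−8=a, b−9=s, k−10=a, y−11=n, f−12=t.

peasant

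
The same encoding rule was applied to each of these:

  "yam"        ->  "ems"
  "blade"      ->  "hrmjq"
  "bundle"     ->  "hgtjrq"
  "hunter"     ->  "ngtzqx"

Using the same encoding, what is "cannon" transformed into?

imttat

The shift depends on letter class: consonant y→e is +6, but vowel a→m is +12. Two shifts are in play — +12 for a/e/i/o/u, +6 for every other letter.
For cannon: c(cons)+6=i, a(vowel)+12=m, n(cons)+6=t, n(cons)+6=t, o(vowel)+12=a, n(cons)+6=t.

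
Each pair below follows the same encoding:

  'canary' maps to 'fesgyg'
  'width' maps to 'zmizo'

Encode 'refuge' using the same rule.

In canary: c→f is +3, a→e is +4, n→s is +5, a→g is +6 — the shift increases by 1 each position. The shift increases by 1 at each position, starting from +3: 3, 4, 5, ….
For refuge: r+3=u, e+4=i, f+5=k, u+6=a, g+7=n, e+8=m.

uikanm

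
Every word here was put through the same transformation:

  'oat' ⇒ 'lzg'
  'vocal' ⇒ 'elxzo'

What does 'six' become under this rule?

hrc

Each pair mirrors across the alphabet (o↔l, a↔z, t↔g): positions sum to 25. Each letter is replaced by its mirror in the alphabet: a↔z, b↔y, c↔x, and so on (the Atbash cipher).
On six: s↔h, i↔r, x↔c.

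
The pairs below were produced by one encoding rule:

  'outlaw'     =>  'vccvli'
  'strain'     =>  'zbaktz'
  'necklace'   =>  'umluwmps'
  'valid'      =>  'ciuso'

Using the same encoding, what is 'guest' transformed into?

In outlaw: o→v is +7, u→c is +8, t→c is +9, l→v is +10 — the shift increases by 1 each position. Letter i (0-indexed) is shifted by i+7, so successive shifts are 7, 8, 9, ….
Applying it to guest: g+7=n, u+8=c, e+9=n, s+10=c, t+11=e.

ncnce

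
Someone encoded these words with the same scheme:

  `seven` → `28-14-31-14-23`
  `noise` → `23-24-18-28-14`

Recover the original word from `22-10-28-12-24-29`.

s is letter #19 and maps to 28: an offset of 9. Each letter is replaced by its alphabet position (a=1..z=26) + 9.
Undoing it on 22-10-28-12-24-29: 22→(22−9)÷1=13=m, 10→(10−9)÷1=1=a, 28→(28−9)÷1=19=s, 12→(12−9)÷1=3=c, 24→(24−9)÷1=15=o, 29→(29−9)÷1=20=t.

mascot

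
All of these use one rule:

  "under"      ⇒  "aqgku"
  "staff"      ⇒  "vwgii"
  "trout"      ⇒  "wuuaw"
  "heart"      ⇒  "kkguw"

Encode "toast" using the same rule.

wugvw

Vowels shift forward by 6 and consonants shift forward by 3.
On toast: t(cons)+3=w, o(vowel)+6=u, a(vowel)+6=g, s(cons)+3=v, t(cons)+3=w.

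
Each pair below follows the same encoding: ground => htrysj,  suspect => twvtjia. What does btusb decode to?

In ground: g→h is +1, r→t is +2, o→r is +3, u→y is +4 — the shift increases by 1 each position. The shift increases by 1 at each position, starting from +1: 1, 2, 3, ….
Decoding btusb: b−1=a, t−2=r, u−3=r, s−4=o, b−5=w.

arrow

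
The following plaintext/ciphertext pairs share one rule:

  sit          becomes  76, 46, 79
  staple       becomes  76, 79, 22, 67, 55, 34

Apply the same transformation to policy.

With a=1..z=26, the number is 3·pos + 19.
Applying it to policy: p=16→67, o=15→64, l=12→55, i=9→46, c=3→28, y=25→94.

67, 64, 55, 46, 28, 94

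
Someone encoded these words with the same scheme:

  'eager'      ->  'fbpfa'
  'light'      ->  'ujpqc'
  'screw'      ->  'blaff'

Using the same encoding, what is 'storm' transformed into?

bcpav

The shift depends on letter class: consonant g→p is +9, but vowel e→f is +1. Two shifts are in play — +1 for a/e/i/o/u, +9 for every other letter.
For storm: s(cons)+9=b, t(cons)+9=c, o(vowel)+1=p, r(cons)+9=a, m(cons)+9=v.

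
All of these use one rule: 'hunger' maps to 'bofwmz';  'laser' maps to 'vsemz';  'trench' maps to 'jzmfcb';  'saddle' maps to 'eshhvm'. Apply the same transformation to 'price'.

Treating letters as 0–25, the rule is x ↦ 5x + 18 (mod 26).
Applying it to price: p(15)→5·15+18≡15=p; r(17)→5·17+18≡25=z; i(8)→5·8+18≡6=g; c(2)→5·2+18≡2=c; e(4)→5·4+18≡12=m (all mod 26).

pzgcm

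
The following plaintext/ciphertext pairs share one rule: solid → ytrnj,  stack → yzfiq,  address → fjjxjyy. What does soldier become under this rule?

Vowels shift forward by 5 and consonants shift forward by 6.
On soldier: s(cons)+6=y, o(vowel)+5=t, l(cons)+6=r, d(cons)+6=j, i(vowel)+5=n, e(vowel)+5=j, r(cons)+6=x.

ytrjnjx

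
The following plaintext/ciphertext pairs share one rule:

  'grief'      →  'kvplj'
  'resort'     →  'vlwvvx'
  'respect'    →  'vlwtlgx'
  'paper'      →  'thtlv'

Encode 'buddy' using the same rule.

The shift depends on letter class: consonant g→k is +4, but vowel i→p is +7. Two shifts are in play — +7 for a/e/i/o/u, +4 for every other letter.
On buddy: b(cons)+4=f, u(vowel)+7=b, d(cons)+4=h, d(cons)+4=h, y(cons)+4=c.

fbhhc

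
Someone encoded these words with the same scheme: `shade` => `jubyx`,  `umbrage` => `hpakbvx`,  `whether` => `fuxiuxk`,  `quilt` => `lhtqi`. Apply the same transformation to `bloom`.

s(18)→j(9) and h(7)→u(20) fit y≡25x+1 (mod 26); the inverse of 25 mod 26 is 25. Each letter's alphabet position (a=0..z=25) is mapped through 25·x+1 mod 26 — an affine cipher.
For bloom: b(1)→25·1+1≡0=a; l(11)→25·11+1≡16=q; o(14)→25·14+1≡13=n; o(14)→25·14+1≡13=n; m(12)→25·12+1≡15=p (all mod 26).

aqnnp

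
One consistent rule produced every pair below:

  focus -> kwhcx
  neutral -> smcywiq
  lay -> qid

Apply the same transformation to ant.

isy

The shift depends on letter class: consonant f→k is +5, but vowel o→w is +8. Vowels shift forward by 8 and consonants shift forward by 5.
For ant: a(vowel)+8=i, n(cons)+5=s, t(cons)+5=y.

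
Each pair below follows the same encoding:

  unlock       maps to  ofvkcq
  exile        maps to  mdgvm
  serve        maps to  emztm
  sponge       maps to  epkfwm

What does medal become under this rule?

u(20)→o(14) and n(13)→f(5) fit y≡5x+18 (mod 26); the inverse of 5 mod 26 is 21. Treating letters as 0–25, the rule is x ↦ 5x + 18 (mod 26).
For medal: m(12)→5·12+18≡0=a; e(4)→5·4+18≡12=m; d(3)→5·3+18≡7=h; a(0)→5·0+18≡18=s; l(11)→5·11+18≡21=v (all mod 26).

amhsv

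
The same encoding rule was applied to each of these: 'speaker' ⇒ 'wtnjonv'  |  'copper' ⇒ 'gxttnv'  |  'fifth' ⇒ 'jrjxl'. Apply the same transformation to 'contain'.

The shift depends on letter class: consonant s→w is +4, but vowel e→n is +9. The rule splits by letter class: vowels +9, consonants +4.
Applying it to contain: c(cons)+4=g, o(vowel)+9=x, n(cons)+4=r, t(cons)+4=x, a(vowel)+9=j, i(vowel)+9=r, n(cons)+4=r.

gxrxjrr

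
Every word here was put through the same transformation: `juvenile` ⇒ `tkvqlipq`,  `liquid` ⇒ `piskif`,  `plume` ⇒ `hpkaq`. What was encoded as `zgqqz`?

tweet

j(9)→t(19) and u(20)→k(10) fit y≡11x+24 (mod 26); the inverse of 11 mod 26 is 19. This is an affine cipher: with a=0,…,z=25, each position x becomes (11x+24) mod 26.
Decoding zgqqz: z(25)→19·(25−24)≡19=t; g(6)→19·(6−24)≡22=w; q(16)→19·(16−24)≡4=e; q(16)→19·(16−24)≡4=e; z(25)→19·(25−24)≡19=t (all mod 26).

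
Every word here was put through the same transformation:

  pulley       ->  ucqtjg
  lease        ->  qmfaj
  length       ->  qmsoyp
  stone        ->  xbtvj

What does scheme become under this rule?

xkmmrm

Shifts by position in pulley: pos 0: p→u (+5), pos 1: u→c (+8), pos 2: l→q (+5), pos 3: l→t (+8) — repeating every 2. It's a Vigenère-style cipher with numeric key [5,8]: position i shifts by key[i mod 2].
On scheme: s+5=x, c+8=k, h+5=m, e+8=m, m+5=r, e+8=m.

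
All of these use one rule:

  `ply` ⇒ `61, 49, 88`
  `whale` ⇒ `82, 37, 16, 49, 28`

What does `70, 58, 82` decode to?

p(#16)→61 and l(#12)→49: differences scale by 3, so n = 3·pos + 13. Each letter becomes 3×(its alphabet position, a=1..z=26) + 13.
Reversing it on 70, 58, 82: 70→(70−13)÷3=19=s, 58→(58−13)÷3=15=o, 82→(82−13)÷3=23=w.

sow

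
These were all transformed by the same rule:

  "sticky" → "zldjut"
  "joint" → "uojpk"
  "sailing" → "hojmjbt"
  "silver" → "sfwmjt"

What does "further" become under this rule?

sfiusvg

The output letters match the input read backwards, each shifted +1: sticky reversed is ykcits. Two steps: reverse the string, then apply a Caesar shift of +1.
Applying it to further: reverse → rehtruf; then shift: r+1=s, e+1=f, h+1=i, t+1=u, r+1=s, u+1=v, f+1=g.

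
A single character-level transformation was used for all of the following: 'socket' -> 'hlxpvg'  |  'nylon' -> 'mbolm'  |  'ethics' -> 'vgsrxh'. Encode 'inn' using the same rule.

rmm

This is the alphabet-reversal cipher (Atbash): a becomes z, b becomes y, etc.
On inn: i↔r, n↔m, n↔m.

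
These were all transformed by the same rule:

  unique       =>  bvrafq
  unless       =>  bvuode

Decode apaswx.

thrill

In unique: u→b is +7, n→v is +8, i→r is +9, q→a is +10 — the shift increases by 1 each position. The shift increases by 1 at each position, starting from +7: 7, 8, 9, ….
Undoing it on apaswx: a−7=t, p−8=h, a−9=r, s−10=i, w−11=l, x−12=l.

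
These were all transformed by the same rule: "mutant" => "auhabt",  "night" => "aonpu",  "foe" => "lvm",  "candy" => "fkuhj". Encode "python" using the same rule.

uvoafw

The word is reversed, then every letter is shifted forward by 7.
Applying it to python: reverse → nohtyp; then shift: n+7=u, o+7=v, h+7=o, t+7=a, y+7=f, p+7=w.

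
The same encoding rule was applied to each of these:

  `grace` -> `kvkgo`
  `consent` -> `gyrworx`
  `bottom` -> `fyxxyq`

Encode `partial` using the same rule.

The shift depends on letter class: consonant g→k is +4, but vowel a→k is +10. Vowels shift forward by 10 and consonants shift forward by 4.
On partial: p(cons)+4=t, a(vowel)+10=k, r(cons)+4=v, t(cons)+4=x, i(vowel)+10=s, a(vowel)+10=k, l(cons)+4=p.

tkvxskp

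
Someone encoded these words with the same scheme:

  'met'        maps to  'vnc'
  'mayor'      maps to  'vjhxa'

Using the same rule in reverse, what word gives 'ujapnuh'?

largely

Compare letters: m→v is +9, e→n is +9, t→c is +9 — a constant shift. Each letter is shifted forward by 9 in the alphabet (a Caesar shift of +9).
Undoing it on ujapnuh: u−9=l, j−9=a, a−9=r, p−9=g, n−9=e, u−9=l, h−9=y.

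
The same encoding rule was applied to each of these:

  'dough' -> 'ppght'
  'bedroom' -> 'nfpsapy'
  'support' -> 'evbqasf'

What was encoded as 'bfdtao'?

person

The shifts repeat in a cycle of length 2: positions 0,1,… shift by +12, +1, then the pattern repeats.
Reversing it on bfdtao: b−12=p, f−1=e, d−12=r, t−1=s, a−12=o, o−1=n.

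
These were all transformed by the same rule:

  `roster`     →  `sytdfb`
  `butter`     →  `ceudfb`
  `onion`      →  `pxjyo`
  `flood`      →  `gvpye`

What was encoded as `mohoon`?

legend

Shifts by position in roster: pos 0: r→s (+1), pos 1: o→y (+10), pos 2: s→t (+1), pos 3: t→d (+10) — repeating every 2. The shifts repeat in a cycle of length 2: positions 0,1,… shift by +1, +10, then the pattern repeats.
Decoding mohoon: m−1=l, o−10=e, h−1=g, o−10=e, o−1=n, n−10=d.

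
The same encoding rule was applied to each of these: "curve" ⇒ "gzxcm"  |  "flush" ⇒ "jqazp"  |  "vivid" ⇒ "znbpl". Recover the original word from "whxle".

In curve: c→g is +4, u→z is +5, r→x is +6, v→c is +7 — the shift increases by 1 each position. The shift increases by 1 at each position, starting from +4: 4, 5, 6, ….
Undoing it on whxle: w−4=s, h−5=c, x−6=r, l−7=e, e−8=w.

screw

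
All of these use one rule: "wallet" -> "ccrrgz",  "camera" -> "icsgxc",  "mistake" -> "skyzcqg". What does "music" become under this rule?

swyki

The shift depends on letter class: consonant w→c is +6, but vowel a→c is +2. Two shifts are in play — +2 for a/e/i/o/u, +6 for every other letter.
For music: m(cons)+6=s, u(vowel)+2=w, s(cons)+6=y, i(vowel)+2=k, c(cons)+6=i.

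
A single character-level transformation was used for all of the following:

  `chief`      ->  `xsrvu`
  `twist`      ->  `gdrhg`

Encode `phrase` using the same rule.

ksizhv

Each pair mirrors across the alphabet (c↔x, h↔s, i↔r): positions sum to 25. This is the alphabet-reversal cipher (Atbash): a becomes z, b becomes y, etc.
Applying it to phrase: p↔k, h↔s, r↔i, a↔z, s↔h, e↔v.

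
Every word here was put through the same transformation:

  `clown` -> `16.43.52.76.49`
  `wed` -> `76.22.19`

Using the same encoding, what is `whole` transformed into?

76.31.52.43.22

c(#3)→16 and l(#12)→43: differences scale by 3, so n = 3·pos + 7. The formula is n = 3×(alphabet index, a=1) + 7.
Applying it to whole: w=23→76, h=8→31, o=15→52, l=12→43, e=5→22.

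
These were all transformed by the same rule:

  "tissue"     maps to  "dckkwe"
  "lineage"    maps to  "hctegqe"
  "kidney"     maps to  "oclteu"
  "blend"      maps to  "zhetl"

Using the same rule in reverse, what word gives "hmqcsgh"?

t(19)→d(3) and i(8)→c(2) fit y≡19x+6 (mod 26); the inverse of 19 mod 26 is 11. Each letter's alphabet position (a=0..z=25) is mapped through 19·x+6 mod 26 — an affine cipher.
Undoing it on hmqcsgh: h(7)→11·(7−6)≡11=l; m(12)→11·(12−6)≡14=o; q(16)→11·(16−6)≡6=g; c(2)→11·(2−6)≡8=i; s(18)→11·(18−6)≡2=c; g(6)→11·(6−6)≡0=a; h(7)→11·(7−6)≡11=l (all mod 26).

logical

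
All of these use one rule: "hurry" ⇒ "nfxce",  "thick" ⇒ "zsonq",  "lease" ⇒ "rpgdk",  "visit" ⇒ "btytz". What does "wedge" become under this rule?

cpjrk

Shifts by position in hurry: pos 0: h→n (+6), pos 1: u→f (+11), pos 2: r→x (+6), pos 3: r→c (+11) — repeating every 2. A repeating key of period 2 is used — shifts +6, +11 over and over.
Applying it to wedge: w+6=c, e+11=p, d+6=j, g+11=r, e+6=k.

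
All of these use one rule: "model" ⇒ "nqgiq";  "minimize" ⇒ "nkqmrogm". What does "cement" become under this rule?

dgpisz

In model: m→n is +1, o→q is +2, d→g is +3, e→i is +4 — the shift increases by 1 each position. Each letter shifts forward by (position + 1), i.e. 1, 2, 3, … — the shift grows by one for each successive letter.
Applying it to cement: c+1=d, e+2=g, m+3=p, e+4=i, n+5=s, t+6=z.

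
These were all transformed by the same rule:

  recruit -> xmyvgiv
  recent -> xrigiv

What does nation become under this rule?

Two steps: reverse the string, then apply a Caesar shift of +4.
On nation: reverse → noitan; then shift: n+4=r, o+4=s, i+4=m, t+4=x, a+4=e, n+4=r.

rsmxer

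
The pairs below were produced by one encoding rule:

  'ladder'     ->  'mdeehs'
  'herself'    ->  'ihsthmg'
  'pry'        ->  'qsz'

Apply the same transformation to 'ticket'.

The shift depends on letter class: consonant l→m is +1, but vowel a→d is +3. Vowels shift forward by 3 and consonants shift forward by 1.
On ticket: t(cons)+1=u, i(vowel)+3=l, c(cons)+1=d, k(cons)+1=l, e(vowel)+3=h, t(cons)+1=u.

uldlhu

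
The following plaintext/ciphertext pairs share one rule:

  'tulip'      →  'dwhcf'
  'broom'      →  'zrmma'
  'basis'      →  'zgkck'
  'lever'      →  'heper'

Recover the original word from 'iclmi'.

t(19)→d(3) and u(20)→w(22) fit y≡19x+6 (mod 26); the inverse of 19 mod 26 is 11. Treating letters as 0–25, the rule is x ↦ 19x + 6 (mod 26).
Reversing it on iclmi: i(8)→11·(8−6)≡22=w; c(2)→11·(2−6)≡8=i; l(11)→11·(11−6)≡3=d; m(12)→11·(12−6)≡14=o; i(8)→11·(8−6)≡22=w (all mod 26).

widow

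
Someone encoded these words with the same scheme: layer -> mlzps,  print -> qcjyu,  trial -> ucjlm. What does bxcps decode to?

The shifts repeat in a cycle of length 2: positions 0,1,… shift by +1, +11, then the pattern repeats.
Undoing it on bxcps: b−1=a, x−11=m, c−1=b, p−11=e, s−1=r.

amber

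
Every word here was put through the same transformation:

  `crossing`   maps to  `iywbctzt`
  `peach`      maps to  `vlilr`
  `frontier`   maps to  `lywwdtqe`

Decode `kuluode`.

endless

Each letter shifts forward by (position + 6), i.e. 6, 7, 8, … — the shift grows by one for each successive letter.
Decoding kuluode: k−6=e, u−7=n, l−8=d, u−9=l, o−10=e, d−11=s, e−12=s.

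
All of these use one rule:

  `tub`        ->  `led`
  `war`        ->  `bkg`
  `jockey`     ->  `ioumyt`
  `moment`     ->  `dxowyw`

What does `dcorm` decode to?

The output letters match the input read backwards, each shifted +10: tub reversed is but. Two steps: reverse the string, then apply a Caesar shift of +10.
Undoing it on dcorm: shift back: d−10=t, c−10=s, o−10=e, r−10=h, m−10=c → tsehc; then reverse → chest.

chest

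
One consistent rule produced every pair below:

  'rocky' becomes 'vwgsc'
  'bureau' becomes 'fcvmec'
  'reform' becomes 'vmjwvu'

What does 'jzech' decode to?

fraud

Shifts by position in rocky: pos 0: r→v (+4), pos 1: o→w (+8), pos 2: c→g (+4), pos 3: k→s (+8) — repeating every 2. A repeating key of period 2 is used — shifts +4, +8 over and over.
Undoing it on jzech: j−4=f, z−8=r, e−4=a, c−8=u, h−4=d.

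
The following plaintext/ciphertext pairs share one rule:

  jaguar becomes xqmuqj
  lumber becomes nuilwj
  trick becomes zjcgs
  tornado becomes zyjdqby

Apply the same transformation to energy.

wdwjma

j(9)→x(23) and a(0)→q(16) fit y≡21x+16 (mod 26); the inverse of 21 mod 26 is 5. Each letter's alphabet position (a=0..z=25) is mapped through 21·x+16 mod 26 — an affine cipher.
For energy: e(4)→21·4+16≡22=w; n(13)→21·13+16≡3=d; e(4)→21·4+16≡22=w; r(17)→21·17+16≡9=j; g(6)→21·6+16≡12=m; y(24)→21·24+16≡0=a (all mod 26).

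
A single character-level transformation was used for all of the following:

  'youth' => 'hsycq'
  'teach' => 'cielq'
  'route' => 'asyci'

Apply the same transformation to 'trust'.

The shift depends on letter class: consonant y→h is +9, but vowel o→s is +4. Two shifts are in play — +4 for a/e/i/o/u, +9 for every other letter.
On trust: t(cons)+9=c, r(cons)+9=a, u(vowel)+4=y, s(cons)+9=b, t(cons)+9=c.

caybc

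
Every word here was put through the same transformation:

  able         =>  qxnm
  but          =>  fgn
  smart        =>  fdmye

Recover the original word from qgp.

The output letters match the input read backwards, each shifted +12: able reversed is elba. The word is reversed, then every letter is shifted forward by 12.
Decoding qgp: shift back: q−12=e, g−12=u, p−12=d → eud; then reverse → due.

due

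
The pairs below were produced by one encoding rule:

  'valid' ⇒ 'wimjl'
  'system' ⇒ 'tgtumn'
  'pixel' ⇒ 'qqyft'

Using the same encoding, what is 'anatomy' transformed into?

bvbuwnz

Shifts by position in valid: pos 0: v→w (+1), pos 1: a→i (+8), pos 2: l→m (+1), pos 3: i→j (+1), pos 4: d→l (+8) — repeating every 3. It's a Vigenère-style cipher with numeric key [1,8,1]: position i shifts by key[i mod 3].
On anatomy: a+1=b, n+8=v, a+1=b, t+1=u, o+8=w, m+1=n, y+1=z.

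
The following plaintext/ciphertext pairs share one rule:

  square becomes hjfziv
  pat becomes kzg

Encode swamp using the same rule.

This is the alphabet-reversal cipher (Atbash): a becomes z, b becomes y, etc.
For swamp: s↔h, w↔d, a↔z, m↔n, p↔k.

hdznk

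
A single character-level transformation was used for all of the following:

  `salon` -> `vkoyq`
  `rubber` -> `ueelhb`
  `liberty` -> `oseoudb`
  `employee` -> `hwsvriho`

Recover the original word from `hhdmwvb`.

Shifts by position in salon: pos 0: s→v (+3), pos 1: a→k (+10), pos 2: l→o (+3), pos 3: o→y (+10) — repeating every 2. It's a Vigenère-style cipher with numeric key [3,10]: position i shifts by key[i mod 2].
Reversing it on hhdmwvb: h−3=e, h−10=x, d−3=a, m−10=c, w−3=t, v−10=l, b−3=y.

exactly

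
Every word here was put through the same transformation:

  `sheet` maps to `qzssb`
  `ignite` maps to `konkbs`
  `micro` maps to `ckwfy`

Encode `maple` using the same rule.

cajrs

This is an affine cipher: with a=0,…,z=25, each position x becomes (11x+0) mod 26.
Applying it to maple: m(12)→11·12+0≡2=c; a(0)→11·0+0≡0=a; p(15)→11·15+0≡9=j; l(11)→11·11+0≡17=r; e(4)→11·4+0≡18=s (all mod 26).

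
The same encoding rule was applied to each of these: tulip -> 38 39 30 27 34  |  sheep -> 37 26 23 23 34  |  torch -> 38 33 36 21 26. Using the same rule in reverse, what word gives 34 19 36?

Each letter is replaced by its alphabet position (a=1..z=26) + 18.
Undoing it on 34 19 36: 34→(34−18)÷1=16=p, 19→(19−18)÷1=1=a, 36→(36−18)÷1=18=r.

par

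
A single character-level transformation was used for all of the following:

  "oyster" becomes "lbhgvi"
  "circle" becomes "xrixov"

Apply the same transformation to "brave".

yizev

Each pair mirrors across the alphabet (o↔l, y↔b, s↔h): positions sum to 25. This is the alphabet-reversal cipher (Atbash): a becomes z, b becomes y, etc.
On brave: b↔y, r↔i, a↔z, v↔e, e↔v.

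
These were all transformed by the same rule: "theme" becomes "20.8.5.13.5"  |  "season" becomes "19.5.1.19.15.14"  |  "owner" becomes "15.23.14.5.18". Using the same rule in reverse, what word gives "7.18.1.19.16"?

grasp

t is letter #20 and maps to 20: an offset of 0. Letters become their 1-indexed alphabet positions: a=1 … z=26.
Decoding 7.18.1.19.16: 7=g, 18=r, 1=a, 19=s, 16=p.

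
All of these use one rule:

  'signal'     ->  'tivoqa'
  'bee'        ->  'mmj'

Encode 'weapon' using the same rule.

The output letters match the input read backwards, each shifted +8: signal reversed is langis. Read the word backwards and shift each letter +8.
On weapon: reverse → nopaew; then shift: n+8=v, o+8=w, p+8=x, a+8=i, e+8=m, w+8=e.

vwxime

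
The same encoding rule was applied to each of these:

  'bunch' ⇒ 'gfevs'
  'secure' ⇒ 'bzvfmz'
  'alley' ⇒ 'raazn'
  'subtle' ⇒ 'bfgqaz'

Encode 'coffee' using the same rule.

b(1)→g(6) and u(20)→f(5) fit y≡15x+17 (mod 26); the inverse of 15 mod 26 is 7. This is an affine cipher: with a=0,…,z=25, each position x becomes (15x+17) mod 26.
For coffee: c(2)→15·2+17≡21=v; o(14)→15·14+17≡19=t; f(5)→15·5+17≡14=o; f(5)→15·5+17≡14=o; e(4)→15·4+17≡25=z; e(4)→15·4+17≡25=z (all mod 26).

vtoozz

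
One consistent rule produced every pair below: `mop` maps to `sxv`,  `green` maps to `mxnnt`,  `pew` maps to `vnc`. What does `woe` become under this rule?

cxn

The rule splits by letter class: vowels +9, consonants +6.
Applying it to woe: w(cons)+6=c, o(vowel)+9=x, e(vowel)+9=n.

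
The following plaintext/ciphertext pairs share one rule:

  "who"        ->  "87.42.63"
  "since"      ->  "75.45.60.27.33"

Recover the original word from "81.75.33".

w(#23)→87 and h(#8)→42: differences scale by 3, so n = 3·pos + 18. Each letter becomes 3×(its alphabet position, a=1..z=26) + 18.
Reversing it on 81.75.33: 81→(81−18)÷3=21=u, 75→(75−18)÷3=19=s, 33→(33−18)÷3=5=e.

use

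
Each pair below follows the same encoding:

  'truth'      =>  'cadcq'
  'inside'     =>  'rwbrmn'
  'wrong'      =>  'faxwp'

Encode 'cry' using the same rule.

Compare letters: t→c is +9, r→a is +9, u→d is +9 — a constant shift. Every letter moves 9 places later in the alphabet, wrapping around z→a.
On cry: c+9=l, r+9=a, y+9=h.

lah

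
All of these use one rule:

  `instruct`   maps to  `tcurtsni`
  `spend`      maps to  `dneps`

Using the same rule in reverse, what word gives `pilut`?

The output letters match the input read backwards: instruct reversed is tcurtsni. It's just the letters in reverse order.
Decoding pilut: then reverse → tulip.

tulip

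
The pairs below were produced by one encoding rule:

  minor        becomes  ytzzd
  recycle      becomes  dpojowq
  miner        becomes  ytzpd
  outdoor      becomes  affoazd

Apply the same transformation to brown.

Shifts by position in minor: pos 0: m→y (+12), pos 1: i→t (+11), pos 2: n→z (+12), pos 3: o→z (+11) — repeating every 2. The shifts repeat in a cycle of length 2: positions 0,1,… shift by +12, +11, then the pattern repeats.
Applying it to brown: b+12=n, r+11=c, o+12=a, w+11=h, n+12=z.

ncahz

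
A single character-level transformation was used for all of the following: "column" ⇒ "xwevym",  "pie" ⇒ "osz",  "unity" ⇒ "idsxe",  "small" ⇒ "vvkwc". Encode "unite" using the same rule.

The word is reversed, then every letter is shifted forward by 10.
Applying it to unite: reverse → etinu; then shift: e+10=o, t+10=d, i+10=s, n+10=x, u+10=e.

odsxe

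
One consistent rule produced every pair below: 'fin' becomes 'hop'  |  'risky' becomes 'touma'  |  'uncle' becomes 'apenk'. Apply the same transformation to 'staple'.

uvgrnk

The rule splits by letter class: vowels +6, consonants +2.
Applying it to staple: s(cons)+2=u, t(cons)+2=v, a(vowel)+6=g, p(cons)+2=r, l(cons)+2=n, e(vowel)+6=k.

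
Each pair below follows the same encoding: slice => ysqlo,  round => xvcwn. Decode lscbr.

flush

In slice: s→y is +6, l→s is +7, i→q is +8, c→l is +9 — the shift increases by 1 each position. Letter i (0-indexed) is shifted by i+6, so successive shifts are 6, 7, 8, ….
Undoing it on lscbr: l−6=f, s−7=l, c−8=u, b−9=s, r−10=h.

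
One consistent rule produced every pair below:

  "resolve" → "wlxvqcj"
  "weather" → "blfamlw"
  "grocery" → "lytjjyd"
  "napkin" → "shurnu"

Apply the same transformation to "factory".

khhatyd

Shifts by position in resolve: pos 0: r→w (+5), pos 1: e→l (+7), pos 2: s→x (+5), pos 3: o→v (+7) — repeating every 2. The shifts repeat in a cycle of length 2: positions 0,1,… shift by +5, +7, then the pattern repeats.
For factory: f+5=k, a+7=h, c+5=h, t+7=a, o+5=t, r+7=y, y+5=d.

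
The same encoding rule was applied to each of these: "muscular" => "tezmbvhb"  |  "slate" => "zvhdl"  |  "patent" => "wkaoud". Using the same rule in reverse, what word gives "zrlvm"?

A repeating key of period 2 is used — shifts +7, +10 over and over.
Reversing it on zrlvm: z−7=s, r−10=h, l−7=e, v−10=l, m−7=f.

shelf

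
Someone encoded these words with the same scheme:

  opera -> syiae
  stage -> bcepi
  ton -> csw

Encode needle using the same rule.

wiimui

Vowels shift forward by 4 and consonants shift forward by 9.
On needle: n(cons)+9=w, e(vowel)+4=i, e(vowel)+4=i, d(cons)+9=m, l(cons)+9=u, e(vowel)+4=i.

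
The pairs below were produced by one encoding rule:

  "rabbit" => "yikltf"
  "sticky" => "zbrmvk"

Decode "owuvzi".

In rabbit: r→y is +7, a→i is +8, b→k is +9, b→l is +10 — the shift increases by 1 each position. Each letter shifts forward by (position + 7), i.e. 7, 8, 9, … — the shift grows by one for each successive letter.
Decoding owuvzi: o−7=h, w−8=o, u−9=l, v−10=l, z−11=o, i−12=w.

hollow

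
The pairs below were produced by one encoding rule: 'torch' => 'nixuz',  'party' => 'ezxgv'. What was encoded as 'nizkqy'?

sketch

The output letters match the input read backwards, each shifted +6: torch reversed is hcrot. Two steps: reverse the string, then apply a Caesar shift of +6.
Decoding nizkqy: shift back: n−6=h, i−6=c, z−6=t, k−6=e, q−6=k, y−6=s → hcteks; then reverse → sketch.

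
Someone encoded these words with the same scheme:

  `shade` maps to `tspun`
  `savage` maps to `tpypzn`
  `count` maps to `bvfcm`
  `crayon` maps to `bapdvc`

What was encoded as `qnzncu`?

s(18)→t(19) and h(7)→s(18) fit y≡19x+15 (mod 26); the inverse of 19 mod 26 is 11. Each letter's alphabet position (a=0..z=25) is mapped through 19·x+15 mod 26 — an affine cipher.
Reversing it on qnzncu: q(16)→11·(16−15)≡11=l; n(13)→11·(13−15)≡4=e; z(25)→11·(25−15)≡6=g; n(13)→11·(13−15)≡4=e; c(2)→11·(2−15)≡13=n; u(20)→11·(20−15)≡3=d (all mod 26).

legend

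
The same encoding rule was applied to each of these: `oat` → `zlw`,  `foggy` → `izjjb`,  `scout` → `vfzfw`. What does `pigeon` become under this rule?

The rule splits by letter class: vowels +11, consonants +3.
For pigeon: p(cons)+3=s, i(vowel)+11=t, g(cons)+3=j, e(vowel)+11=p, o(vowel)+11=z, n(cons)+3=q.

stjpzq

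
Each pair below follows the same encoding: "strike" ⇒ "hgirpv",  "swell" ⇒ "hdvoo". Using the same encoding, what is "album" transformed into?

zoyfn

This is the alphabet-reversal cipher (Atbash): a becomes z, b becomes y, etc.
For album: a↔z, l↔o, b↔y, u↔f, m↔n.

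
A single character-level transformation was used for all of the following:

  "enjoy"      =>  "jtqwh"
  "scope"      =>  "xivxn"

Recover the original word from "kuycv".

In enjoy: e→j is +5, n→t is +6, j→q is +7, o→w is +8 — the shift increases by 1 each position. Each letter shifts forward by (position + 5), i.e. 5, 6, 7, … — the shift grows by one for each successive letter.
Undoing it on kuycv: k−5=f, u−6=o, y−7=r, c−8=u, v−9=m.

forum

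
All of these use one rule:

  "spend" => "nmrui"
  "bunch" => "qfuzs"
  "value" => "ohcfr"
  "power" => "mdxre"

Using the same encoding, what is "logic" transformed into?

cdjbz

Treating letters as 0–25, the rule is x ↦ 9x + 7 (mod 26).
Applying it to logic: l(11)→9·11+7≡2=c; o(14)→9·14+7≡3=d; g(6)→9·6+7≡9=j; i(8)→9·8+7≡1=b; c(2)→9·2+7≡25=z (all mod 26).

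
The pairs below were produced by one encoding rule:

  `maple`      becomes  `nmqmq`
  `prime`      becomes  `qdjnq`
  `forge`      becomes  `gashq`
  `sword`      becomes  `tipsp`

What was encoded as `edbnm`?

Shifts by position in maple: pos 0: m→n (+1), pos 1: a→m (+12), pos 2: p→q (+1), pos 3: l→m (+1), pos 4: e→q (+12) — repeating every 3. A repeating key of period 3 is used — shifts +1, +12, +1 over and over.
Decoding edbnm: e−1=d, d−12=r, b−1=a, n−1=m, m−12=a.

drama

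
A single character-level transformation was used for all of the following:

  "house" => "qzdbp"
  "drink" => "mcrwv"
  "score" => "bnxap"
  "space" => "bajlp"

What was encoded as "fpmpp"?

wedge

Shifts by position in house: pos 0: h→q (+9), pos 1: o→z (+11), pos 2: u→d (+9), pos 3: s→b (+9), pos 4: e→p (+11) — repeating every 3. A repeating key of period 3 is used — shifts +9, +11, +9 over and over.
Decoding fpmpp: f−9=w, p−11=e, m−9=d, p−9=g, p−11=e.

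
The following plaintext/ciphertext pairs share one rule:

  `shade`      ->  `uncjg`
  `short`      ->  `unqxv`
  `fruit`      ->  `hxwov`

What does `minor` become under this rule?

Shifts by position in shade: pos 0: s→u (+2), pos 1: h→n (+6), pos 2: a→c (+2), pos 3: d→j (+6) — repeating every 2. The shifts repeat in a cycle of length 2: positions 0,1,… shift by +2, +6, then the pattern repeats.
For minor: m+2=o, i+6=o, n+2=p, o+6=u, r+2=t.

ooput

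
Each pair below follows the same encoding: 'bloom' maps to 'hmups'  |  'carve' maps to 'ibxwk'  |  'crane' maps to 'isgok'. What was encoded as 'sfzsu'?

metro

A repeating key of period 2 is used — shifts +6, +1 over and over.
Reversing it on sfzsu: s−6=m, f−1=e, z−6=t, s−1=r, u−6=o.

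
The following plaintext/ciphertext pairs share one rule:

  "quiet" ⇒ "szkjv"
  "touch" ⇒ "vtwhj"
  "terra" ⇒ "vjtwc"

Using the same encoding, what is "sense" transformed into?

Shifts by position in quiet: pos 0: q→s (+2), pos 1: u→z (+5), pos 2: i→k (+2), pos 3: e→j (+5) — repeating every 2. A repeating key of period 2 is used — shifts +2, +5 over and over.
For sense: s+2=u, e+5=j, n+2=p, s+5=x, e+2=g.

ujpxg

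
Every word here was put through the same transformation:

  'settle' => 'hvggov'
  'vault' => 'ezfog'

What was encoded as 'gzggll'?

Each pair mirrors across the alphabet (s↔h, e↔v, t↔g): positions sum to 25. This is the alphabet-reversal cipher (Atbash): a becomes z, b becomes y, etc.
Undoing it on gzggll: g↔t, z↔a, g↔t, g↔t, l↔o, l↔o.

tattoo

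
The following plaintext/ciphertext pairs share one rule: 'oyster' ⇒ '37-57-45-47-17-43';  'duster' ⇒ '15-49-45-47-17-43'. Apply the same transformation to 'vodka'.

51-37-15-29-9

o(#15)→37 and y(#25)→57: differences scale by 2, so n = 2·pos + 7. The formula is n = 2×(alphabet index, a=1) + 7.
On vodka: v=22→51, o=15→37, d=4→15, k=11→29, a=1→9.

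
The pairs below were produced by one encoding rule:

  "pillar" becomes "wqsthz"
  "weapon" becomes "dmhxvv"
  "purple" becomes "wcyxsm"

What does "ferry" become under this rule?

Shifts by position in pillar: pos 0: p→w (+7), pos 1: i→q (+8), pos 2: l→s (+7), pos 3: l→t (+8) — repeating every 2. The shifts repeat in a cycle of length 2: positions 0,1,… shift by +7, +8, then the pattern repeats.
On ferry: f+7=m, e+8=m, r+7=y, r+8=z, y+7=f.

mmyzf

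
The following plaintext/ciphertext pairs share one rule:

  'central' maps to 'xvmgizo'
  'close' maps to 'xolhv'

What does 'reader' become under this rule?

This is the alphabet-reversal cipher (Atbash): a becomes z, b becomes y, etc.
Applying it to reader: r↔i, e↔v, a↔z, d↔w, e↔v, r↔i.

ivzwvi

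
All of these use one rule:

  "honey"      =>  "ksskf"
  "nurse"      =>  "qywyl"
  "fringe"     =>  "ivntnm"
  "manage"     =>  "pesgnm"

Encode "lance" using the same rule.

Letter i (0-indexed) is shifted by i+3, so successive shifts are 3, 4, 5, ….
Applying it to lance: l+3=o, a+4=e, n+5=s, c+6=i, e+7=l.

oesil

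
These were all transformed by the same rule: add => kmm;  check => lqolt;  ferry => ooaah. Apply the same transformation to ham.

Two shifts are in play — +10 for a/e/i/o/u, +9 for every other letter.
Applying it to ham: h(cons)+9=q, a(vowel)+10=k, m(cons)+9=v.

qkv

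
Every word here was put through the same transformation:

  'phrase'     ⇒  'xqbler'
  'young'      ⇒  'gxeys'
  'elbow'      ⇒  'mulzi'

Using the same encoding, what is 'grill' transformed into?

oaswx

Letter i (0-indexed) is shifted by i+8, so successive shifts are 8, 9, 10, ….
Applying it to grill: g+8=o, r+9=a, i+10=s, l+11=w, l+12=x.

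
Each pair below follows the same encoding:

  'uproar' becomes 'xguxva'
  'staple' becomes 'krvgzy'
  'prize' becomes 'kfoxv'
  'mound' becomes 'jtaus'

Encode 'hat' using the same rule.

zgn

Two steps: reverse the string, then apply a Caesar shift of +6.
On hat: reverse → tah; then shift: t+6=z, a+6=g, h+6=n.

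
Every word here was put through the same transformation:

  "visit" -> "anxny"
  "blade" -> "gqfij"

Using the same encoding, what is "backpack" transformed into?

gfhpufhp

Compare letters: v→a is +5, i→n is +5, s→x is +5 — a constant shift. Each letter is shifted forward by 5 in the alphabet (a Caesar shift of +5).
Applying it to backpack: b+5=g, a+5=f, c+5=h, k+5=p, p+5=u, a+5=f, c+5=h, k+5=p.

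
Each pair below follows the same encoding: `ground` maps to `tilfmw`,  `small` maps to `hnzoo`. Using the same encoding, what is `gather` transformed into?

tzgsvi

This is the alphabet-reversal cipher (Atbash): a becomes z, b becomes y, etc.
For gather: g↔t, a↔z, t↔g, h↔s, e↔v, r↔i.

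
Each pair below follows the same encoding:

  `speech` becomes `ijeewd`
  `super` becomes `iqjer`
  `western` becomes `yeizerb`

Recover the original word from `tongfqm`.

s(18)→i(8) and p(15)→j(9) fit y≡17x+14 (mod 26); the inverse of 17 mod 26 is 23. Treating letters as 0–25, the rule is x ↦ 17x + 14 (mod 26).
Decoding tongfqm: t(19)→23·(19−14)≡11=l; o(14)→23·(14−14)≡0=a; n(13)→23·(13−14)≡3=d; g(6)→23·(6−14)≡24=y; f(5)→23·(5−14)≡1=b; q(16)→23·(16−14)≡20=u; m(12)→23·(12−14)≡6=g (all mod 26).

ladybug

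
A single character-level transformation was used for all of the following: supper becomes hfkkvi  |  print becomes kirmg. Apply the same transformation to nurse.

mfihv

Each pair mirrors across the alphabet (s↔h, u↔f, p↔k): positions sum to 25. This is the alphabet-reversal cipher (Atbash): a becomes z, b becomes y, etc.
On nurse: n↔m, u↔f, r↔i, s↔h, e↔v.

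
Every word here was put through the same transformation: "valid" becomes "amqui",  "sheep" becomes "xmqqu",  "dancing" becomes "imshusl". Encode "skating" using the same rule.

xpmyusl

Two shifts are in play — +12 for a/e/i/o/u, +5 for every other letter.
For skating: s(cons)+5=x, k(cons)+5=p, a(vowel)+12=m, t(cons)+5=y, i(vowel)+12=u, n(cons)+5=s, g(cons)+5=l.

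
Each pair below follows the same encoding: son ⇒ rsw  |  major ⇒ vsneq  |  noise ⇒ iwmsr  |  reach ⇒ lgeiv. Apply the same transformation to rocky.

The word is reversed, then every letter is shifted forward by 4.
Applying it to rocky: reverse → ykcor; then shift: y+4=c, k+4=o, c+4=g, o+4=s, r+4=v.

cogsv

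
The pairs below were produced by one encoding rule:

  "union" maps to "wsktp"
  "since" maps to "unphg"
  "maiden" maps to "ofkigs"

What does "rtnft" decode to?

polar

Shifts by position in union: pos 0: u→w (+2), pos 1: n→s (+5), pos 2: i→k (+2), pos 3: o→t (+5) — repeating every 2. It's a Vigenère-style cipher with numeric key [2,5]: position i shifts by key[i mod 2].
Undoing it on rtnft: r−2=p, t−5=o, n−2=l, f−5=a, t−2=r.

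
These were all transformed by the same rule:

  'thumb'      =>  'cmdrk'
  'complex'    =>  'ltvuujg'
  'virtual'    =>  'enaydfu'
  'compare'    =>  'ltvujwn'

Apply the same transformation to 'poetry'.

Shifts by position in thumb: pos 0: t→c (+9), pos 1: h→m (+5), pos 2: u→d (+9), pos 3: m→r (+5) — repeating every 2. It's a Vigenère-style cipher with numeric key [9,5]: position i shifts by key[i mod 2].
For poetry: p+9=y, o+5=t, e+9=n, t+5=y, r+9=a, y+5=d.

ytnyad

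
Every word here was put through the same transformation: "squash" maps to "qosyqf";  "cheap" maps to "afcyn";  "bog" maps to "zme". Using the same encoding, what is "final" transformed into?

dglyj

Compare letters: s→q is +24, q→o is +24, u→s is +24 — a constant shift. This is a Caesar cipher with shift 24.
For final: f+24=d, i+24=g, n+24=l, a+24=y, l+24=j.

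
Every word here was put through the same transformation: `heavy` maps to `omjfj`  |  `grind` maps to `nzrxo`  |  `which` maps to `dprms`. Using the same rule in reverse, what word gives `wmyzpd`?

pepper

In heavy: h→o is +7, e→m is +8, a→j is +9, v→f is +10 — the shift increases by 1 each position. Letter i (0-indexed) is shifted by i+7, so successive shifts are 7, 8, 9, ….
Undoing it on wmyzpd: w−7=p, m−8=e, y−9=p, z−10=p, p−11=e, d−12=r.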